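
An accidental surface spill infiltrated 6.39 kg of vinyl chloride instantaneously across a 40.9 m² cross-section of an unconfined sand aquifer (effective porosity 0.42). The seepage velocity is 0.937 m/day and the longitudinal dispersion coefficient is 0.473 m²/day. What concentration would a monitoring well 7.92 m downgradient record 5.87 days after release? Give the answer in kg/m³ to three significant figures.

0.0372 kg/m³

For an instantaneous plane source, C(x,t) = M/(n_e·A·√(4πDt)) · exp(−(x−vt)²/(4Dt)), with n_e·A the pore (flow) area.
Plume center vt = 0.937 × 5.87 = 5.50019 m, so the well at 7.92 m is 2.41981 m downgradient of the peak.
√(4πDt) = 5.907 m, giving peak height M/(n_e·A·√(4πDt)) = 6.39/(0.42 × 40.9 × 5.907) = 0.06297 kg/m³.
(x−vt)²/(4Dt) = (2.41981)²/(4 × 0.473 × 5.87) = 0.5272; exp(−0.5272) = 0.5903.
C = 0.06297 × 0.5903 = 0.0372 kg/m³.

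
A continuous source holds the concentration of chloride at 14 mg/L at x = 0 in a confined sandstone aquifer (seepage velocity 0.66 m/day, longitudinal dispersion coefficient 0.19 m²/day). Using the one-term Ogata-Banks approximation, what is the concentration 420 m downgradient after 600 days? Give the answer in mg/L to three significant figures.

0.784 mg/L

For a continuous step input, C/C₀ ≈ ½·erfc((x−vt)/(2√(Dt))).
vt = 0.66 × 600 = 396 m and 2√(Dt) = 2√(0.19 × 600) = 21.35 m.
Argument (x−vt)/(2√(Dt)) = (420 − 396)/21.35 = 1.124; ½·erfc(1.124) = 0.05597.
C = 14 × 0.05597 = 0.784 mg/L.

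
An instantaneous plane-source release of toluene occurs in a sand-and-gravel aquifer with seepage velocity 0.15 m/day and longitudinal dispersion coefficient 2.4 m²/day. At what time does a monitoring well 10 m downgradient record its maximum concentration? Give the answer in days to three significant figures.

For the 1D instantaneous-source solution, setting ∂C/∂t = 0 at fixed x gives v²t² + 2Dt − x² = 0, so t = (√(D² + v²x²) − D)/v².
√(D² + v²x²) = √(2.4² + 0.15² × 10²) = 2.830; v² = 0.0225.
t = (2.830 − 2.4)/0.0225 = 19.1 days (vs. the pure-advection estimate x/v = 66.7 d).

19.1 days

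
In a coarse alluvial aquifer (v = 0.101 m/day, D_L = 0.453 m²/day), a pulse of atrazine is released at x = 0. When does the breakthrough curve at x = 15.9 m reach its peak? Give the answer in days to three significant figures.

For the 1D instantaneous-source solution, setting ∂C/∂t = 0 at fixed x gives v²t² + 2Dt − x² = 0, so t = (√(D² + v²x²) − D)/v².
√(D² + v²x²) = √(0.453² + 0.101² × 15.9²) = 1.669; v² = 0.010201.
t = (1.669 − 0.453)/0.010201 = 119 days (vs. the pure-advection estimate x/v = 157 d).

119 days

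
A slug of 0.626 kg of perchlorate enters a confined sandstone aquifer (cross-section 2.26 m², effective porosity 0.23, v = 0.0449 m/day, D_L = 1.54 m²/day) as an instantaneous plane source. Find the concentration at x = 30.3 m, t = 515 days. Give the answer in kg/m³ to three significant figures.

0.0119 kg/m³

For an instantaneous plane source, C(x,t) = M/(n_e·A·√(4πDt)) · exp(−(x−vt)²/(4Dt)), with n_e·A the pore (flow) area.
Plume center vt = 0.0449 × 515 = 23.1235 m, so the well at 30.3 m is 7.1765 m downgradient of the peak.
√(4πDt) = 99.83 m, giving peak height M/(n_e·A·√(4πDt)) = 0.626/(0.23 × 2.26 × 99.83) = 0.01206 kg/m³.
(x−vt)²/(4Dt) = (7.1765)²/(4 × 1.54 × 515) = 0.01623; exp(−0.01623) = 0.9839.
C = 0.01206 × 0.9839 = 0.0119 kg/m³.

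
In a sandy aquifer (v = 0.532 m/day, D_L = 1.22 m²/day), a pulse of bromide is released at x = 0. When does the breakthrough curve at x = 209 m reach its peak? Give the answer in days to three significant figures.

For the 1D instantaneous-source solution, setting ∂C/∂t = 0 at fixed x gives v²t² + 2Dt − x² = 0, so t = (√(D² + v²x²) − D)/v².
√(D² + v²x²) = √(1.22² + 0.532² × 209²) = 111.2; v² = 0.283024.
t = (111.2 − 1.22)/0.283024 = 389 days (vs. the pure-advection estimate x/v = 393 d).

389 days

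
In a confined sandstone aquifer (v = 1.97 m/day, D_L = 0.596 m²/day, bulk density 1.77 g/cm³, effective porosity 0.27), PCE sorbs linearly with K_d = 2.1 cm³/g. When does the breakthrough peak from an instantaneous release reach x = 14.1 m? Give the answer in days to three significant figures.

Retardation factor R = 1 + ρ_b·K_d/n = 1 + 1.77 × 2.1/0.27 = 14.77.
Sorption retards both mechanisms: v_R = v/R = 0.1334 m/day, D_R = D/R = 0.04035 m²/day.
Peak time from v_R²t² + 2D_R t − x² = 0: t = (√(D_R² + v_R²x²) − D_R)/v_R².
√(D_R² + v_R²x²) = √(0.04035² + 0.1334² × 14.1²) = 1.881; v_R² = 0.01780.
t = (1.881 − 0.04035)/0.01780 = 103 days.

103 days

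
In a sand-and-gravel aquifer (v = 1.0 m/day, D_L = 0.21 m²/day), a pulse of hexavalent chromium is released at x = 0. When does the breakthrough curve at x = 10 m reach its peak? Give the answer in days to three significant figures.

For the 1D instantaneous-source solution, setting ∂C/∂t = 0 at fixed x gives v²t² + 2Dt − x² = 0, so t = (√(D² + v²x²) − D)/v².
√(D² + v²x²) = √(0.21² + 1.0² × 10²) = 10.00; v² = 1.
t = (10.00 − 0.21)/1 = 9.79 days (vs. the pure-advection estimate x/v = 10.0 d).

9.79 days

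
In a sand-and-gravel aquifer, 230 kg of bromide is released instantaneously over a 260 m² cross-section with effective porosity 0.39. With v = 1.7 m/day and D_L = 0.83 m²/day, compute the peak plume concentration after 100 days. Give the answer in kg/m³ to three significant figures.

0.0702 kg/m³

The peak of an instantaneous 1D plume sits at x = vt; there the Gaussian factor is 1 and C_max = M/(n_e·A·√(4πDt)), where n_e·A is the pore area the mass is dissolved in.
√(4πDt) = √(4π × 0.83 × 100) = 32.30 m, so C_max = 230/(0.39 × 260 × 32.30) = 0.0702 kg/m³.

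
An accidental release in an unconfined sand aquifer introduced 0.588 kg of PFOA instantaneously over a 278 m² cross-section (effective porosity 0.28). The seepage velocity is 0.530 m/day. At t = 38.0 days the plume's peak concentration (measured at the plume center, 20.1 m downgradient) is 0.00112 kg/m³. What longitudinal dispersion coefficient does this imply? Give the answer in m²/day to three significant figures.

At the plume center C_max = M/(n_e·A·√(4πDt)), so D = M²/(4πt·(n_e·A·C_max)²).
n_e·A·C_max = 0.28 × 278 × 0.00112 = 0.08718 kg/m.
D = 0.588²/(4π × 38.0 × 0.08718²) = 0.0953 m²/day.

0.0953 m²/day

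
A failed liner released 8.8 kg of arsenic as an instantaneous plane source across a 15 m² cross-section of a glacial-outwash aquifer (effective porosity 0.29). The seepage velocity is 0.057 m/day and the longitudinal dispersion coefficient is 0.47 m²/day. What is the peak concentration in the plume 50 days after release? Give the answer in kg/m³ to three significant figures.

The peak of an instantaneous 1D plume sits at x = vt; there the Gaussian factor is 1 and C_max = M/(n_e·A·√(4πDt)), where n_e·A is the pore area the mass is dissolved in.
√(4πDt) = √(4π × 0.47 × 50) = 17.18 m, so C_max = 8.8/(0.29 × 15 × 17.18) = 0.118 kg/m³.

0.118 kg/m³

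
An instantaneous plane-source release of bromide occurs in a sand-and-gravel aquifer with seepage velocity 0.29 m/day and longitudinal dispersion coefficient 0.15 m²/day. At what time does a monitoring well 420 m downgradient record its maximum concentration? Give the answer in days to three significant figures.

1450 days

For the 1D instantaneous-source solution, setting ∂C/∂t = 0 at fixed x gives v²t² + 2Dt − x² = 0, so t = (√(D² + v²x²) − D)/v².
√(D² + v²x²) = √(0.15² + 0.29² × 420²) = 121.8; v² = 0.0841.
t = (121.8 − 0.15)/0.0841 = 1450 days (vs. the pure-advection estimate x/v = 1450 d).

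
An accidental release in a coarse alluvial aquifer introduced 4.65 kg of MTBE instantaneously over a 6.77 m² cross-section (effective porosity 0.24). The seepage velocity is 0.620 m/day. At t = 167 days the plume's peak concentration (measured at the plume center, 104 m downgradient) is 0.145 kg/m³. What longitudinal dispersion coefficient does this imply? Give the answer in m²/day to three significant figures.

At the plume center C_max = M/(n_e·A·√(4πDt)), so D = M²/(4πt·(n_e·A·C_max)²).
n_e·A·C_max = 0.24 × 6.77 × 0.145 = 0.2356 kg/m.
D = 4.65²/(4π × 167 × 0.2356²) = 0.186 m²/day.

0.186 m²/day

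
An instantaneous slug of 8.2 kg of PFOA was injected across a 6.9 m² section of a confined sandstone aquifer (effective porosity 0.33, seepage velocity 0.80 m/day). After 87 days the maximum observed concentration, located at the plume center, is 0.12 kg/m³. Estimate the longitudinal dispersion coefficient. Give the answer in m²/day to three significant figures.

At the plume center C_max = M/(n_e·A·√(4πDt)), so D = M²/(4πt·(n_e·A·C_max)²).
n_e·A·C_max = 0.33 × 6.9 × 0.12 = 0.2732 kg/m.
D = 8.2²/(4π × 87 × 0.2732²) = 0.824 m²/day.

0.824 m²/day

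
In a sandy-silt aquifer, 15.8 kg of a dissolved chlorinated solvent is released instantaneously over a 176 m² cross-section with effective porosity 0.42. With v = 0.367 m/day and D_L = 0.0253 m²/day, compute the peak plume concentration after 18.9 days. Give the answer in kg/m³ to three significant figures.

0.0872 kg/m³

The peak of an instantaneous 1D plume sits at x = vt; there the Gaussian factor is 1 and C_max = M/(n_e·A·√(4πDt)), where n_e·A is the pore area the mass is dissolved in.
√(4πDt) = √(4π × 0.0253 × 18.9) = 2.451 m, so C_max = 15.8/(0.42 × 176 × 2.451) = 0.0872 kg/m³.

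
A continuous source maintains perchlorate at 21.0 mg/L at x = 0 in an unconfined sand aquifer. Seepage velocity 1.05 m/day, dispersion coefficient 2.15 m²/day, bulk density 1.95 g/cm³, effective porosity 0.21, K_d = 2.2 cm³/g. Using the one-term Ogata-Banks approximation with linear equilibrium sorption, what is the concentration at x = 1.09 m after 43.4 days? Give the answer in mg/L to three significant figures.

Retardation factor R = 1 + ρ_b·K_d/n = 1 + 1.95 × 2.2/0.21 = 21.43.
Sorption retards both mechanisms: v_R = v/R = 0.04900 m/day, D_R = D/R = 0.1003 m²/day.
v_R·t = 0.04900 × 43.4 = 2.1266 m; 2√(D_R t) = 4.173 m; argument = (1.09 − 2.1266)/4.173 = -0.2484.
C = C₀ × ½·erfc(-0.2484) = 21.0 × 0.6373 = 13.4 mg/L.

13.4 mg/L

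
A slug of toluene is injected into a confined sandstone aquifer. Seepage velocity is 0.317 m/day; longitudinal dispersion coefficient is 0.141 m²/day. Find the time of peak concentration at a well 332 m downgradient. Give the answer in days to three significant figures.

For the 1D instantaneous-source solution, setting ∂C/∂t = 0 at fixed x gives v²t² + 2Dt − x² = 0, so t = (√(D² + v²x²) − D)/v².
√(D² + v²x²) = √(0.141² + 0.317² × 332²) = 105.2; v² = 0.100489.
t = (105.2 − 0.141)/0.100489 = 1050 days (vs. the pure-advection estimate x/v = 1050 d).

1050 days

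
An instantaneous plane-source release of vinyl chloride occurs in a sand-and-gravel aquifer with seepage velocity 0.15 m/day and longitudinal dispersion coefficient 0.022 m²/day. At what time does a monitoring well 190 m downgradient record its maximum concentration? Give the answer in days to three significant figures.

For the 1D instantaneous-source solution, setting ∂C/∂t = 0 at fixed x gives v²t² + 2Dt − x² = 0, so t = (√(D² + v²x²) − D)/v².
√(D² + v²x²) = √(0.022² + 0.15² × 190²) = 28.50; v² = 0.0225.
t = (28.50 − 0.022)/0.0225 = 1270 days (vs. the pure-advection estimate x/v = 1270 d).

1270 days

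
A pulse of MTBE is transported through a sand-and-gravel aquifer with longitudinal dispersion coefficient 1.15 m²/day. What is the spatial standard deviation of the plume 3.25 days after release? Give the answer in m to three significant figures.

2.73 m

Dispersive spreading gives a Gaussian with σ² = 2Dt; advection only shifts the center.
σ = √(2 × 1.15 × 3.25) = 2.73 m.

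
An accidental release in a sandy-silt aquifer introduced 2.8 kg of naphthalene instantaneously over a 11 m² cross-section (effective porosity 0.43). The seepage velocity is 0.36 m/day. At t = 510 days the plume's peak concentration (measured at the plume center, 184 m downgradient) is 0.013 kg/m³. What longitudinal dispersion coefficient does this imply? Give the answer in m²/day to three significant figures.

0.324 m²/day

At the plume center C_max = M/(n_e·A·√(4πDt)), so D = M²/(4πt·(n_e·A·C_max)²).
n_e·A·C_max = 0.43 × 11 × 0.013 = 0.06149 kg/m.
D = 2.8²/(4π × 510 × 0.06149²) = 0.324 m²/day.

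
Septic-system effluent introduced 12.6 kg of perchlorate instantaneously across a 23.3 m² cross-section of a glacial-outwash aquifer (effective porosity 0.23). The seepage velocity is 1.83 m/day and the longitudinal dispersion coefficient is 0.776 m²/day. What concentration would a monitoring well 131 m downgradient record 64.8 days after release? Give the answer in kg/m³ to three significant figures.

0.0435 kg/m³

For an instantaneous plane source, C(x,t) = M/(n_e·A·√(4πDt)) · exp(−(x−vt)²/(4Dt)), with n_e·A the pore (flow) area.
Plume center vt = 1.83 × 64.8 = 118.584 m, so the well at 131 m is 12.416 m downgradient of the peak.
√(4πDt) = 25.14 m, giving peak height M/(n_e·A·√(4πDt)) = 12.6/(0.23 × 23.3 × 25.14) = 0.09352 kg/m³.
(x−vt)²/(4Dt) = (12.416)²/(4 × 0.776 × 64.8) = 0.7664; exp(−0.7664) = 0.4647.
C = 0.09352 × 0.4647 = 0.0435 kg/m³.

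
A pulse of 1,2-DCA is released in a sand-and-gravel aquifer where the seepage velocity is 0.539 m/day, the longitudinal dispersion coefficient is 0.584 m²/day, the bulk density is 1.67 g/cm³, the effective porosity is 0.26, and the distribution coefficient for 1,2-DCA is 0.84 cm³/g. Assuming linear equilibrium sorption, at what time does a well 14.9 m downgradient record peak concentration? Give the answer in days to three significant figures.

Retardation factor R = 1 + ρ_b·K_d/n = 1 + 1.67 × 0.84/0.26 = 6.395.
Sorption retards both mechanisms: v_R = v/R = 0.08428 m/day, D_R = D/R = 0.09132 m²/day.
Peak time from v_R²t² + 2D_R t − x² = 0: t = (√(D_R² + v_R²x²) − D_R)/v_R².
√(D_R² + v_R²x²) = √(0.09132² + 0.08428² × 14.9²) = 1.259; v_R² = 0.007103.
t = (1.259 − 0.09132)/0.007103 = 164 days.

164 days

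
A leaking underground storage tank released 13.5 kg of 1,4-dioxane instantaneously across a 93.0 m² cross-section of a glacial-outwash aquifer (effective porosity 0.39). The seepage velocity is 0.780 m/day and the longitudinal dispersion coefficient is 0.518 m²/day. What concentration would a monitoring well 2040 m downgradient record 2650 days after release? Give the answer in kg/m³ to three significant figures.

0.00248 kg/m³

For an instantaneous plane source, C(x,t) = M/(n_e·A·√(4πDt)) · exp(−(x−vt)²/(4Dt)), with n_e·A the pore (flow) area.
Plume center vt = 0.780 × 2650 = 2067 m, so the well at 2040 m is 27 m upgradient of the peak.
√(4πDt) = 131.3 m, giving peak height M/(n_e·A·√(4πDt)) = 13.5/(0.39 × 93.0 × 131.3) = 0.002835 kg/m³.
(x−vt)²/(4Dt) = (-27)²/(4 × 0.518 × 2650) = 0.1328; exp(−0.1328) = 0.8756.
C = 0.002835 × 0.8756 = 0.00248 kg/m³.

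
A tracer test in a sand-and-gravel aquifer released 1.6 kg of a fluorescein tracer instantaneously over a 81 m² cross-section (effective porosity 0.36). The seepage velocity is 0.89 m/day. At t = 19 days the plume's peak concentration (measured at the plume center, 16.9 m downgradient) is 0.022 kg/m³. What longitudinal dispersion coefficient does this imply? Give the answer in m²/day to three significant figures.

0.0261 m²/day

At the plume center C_max = M/(n_e·A·√(4πDt)), so D = M²/(4πt·(n_e·A·C_max)²).
n_e·A·C_max = 0.36 × 81 × 0.022 = 0.6415 kg/m.
D = 1.6²/(4π × 19 × 0.6415²) = 0.0261 m²/day.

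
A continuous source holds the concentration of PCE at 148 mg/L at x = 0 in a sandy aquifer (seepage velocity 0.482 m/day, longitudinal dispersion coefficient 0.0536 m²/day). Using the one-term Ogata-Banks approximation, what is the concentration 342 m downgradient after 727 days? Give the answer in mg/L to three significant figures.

For a continuous step input, C/C₀ ≈ ½·erfc((x−vt)/(2√(Dt))).
vt = 0.482 × 727 = 350.414 m and 2√(Dt) = 2√(0.0536 × 727) = 12.48 m.
Argument (x−vt)/(2√(Dt)) = (342 − 350.414)/12.48 = -0.6742; ½·erfc(-0.6742) = 0.8298.
C = 148 × 0.8298 = 123 mg/L.

123 mg/L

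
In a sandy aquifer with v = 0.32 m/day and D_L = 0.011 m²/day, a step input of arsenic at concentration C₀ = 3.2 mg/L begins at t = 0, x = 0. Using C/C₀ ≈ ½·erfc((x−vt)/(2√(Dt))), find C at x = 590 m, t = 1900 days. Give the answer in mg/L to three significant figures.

For a continuous step input, C/C₀ ≈ ½·erfc((x−vt)/(2√(Dt))).
vt = 0.32 × 1900 = 608 m and 2√(Dt) = 2√(0.011 × 1900) = 9.143 m.
Argument (x−vt)/(2√(Dt)) = (590 − 608)/9.143 = -1.969; ½·erfc(-1.969) = 0.9973.
C = 3.2 × 0.9973 = 3.19 mg/L.

3.19 mg/L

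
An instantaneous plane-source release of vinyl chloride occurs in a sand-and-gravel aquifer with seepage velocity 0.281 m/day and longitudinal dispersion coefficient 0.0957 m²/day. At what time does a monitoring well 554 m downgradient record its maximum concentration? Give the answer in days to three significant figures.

For the 1D instantaneous-source solution, setting ∂C/∂t = 0 at fixed x gives v²t² + 2Dt − x² = 0, so t = (√(D² + v²x²) − D)/v².
√(D² + v²x²) = √(0.0957² + 0.281² × 554²) = 155.7; v² = 0.078961.
t = (155.7 − 0.0957)/0.078961 = 1970 days (vs. the pure-advection estimate x/v = 1970 d).

1970 days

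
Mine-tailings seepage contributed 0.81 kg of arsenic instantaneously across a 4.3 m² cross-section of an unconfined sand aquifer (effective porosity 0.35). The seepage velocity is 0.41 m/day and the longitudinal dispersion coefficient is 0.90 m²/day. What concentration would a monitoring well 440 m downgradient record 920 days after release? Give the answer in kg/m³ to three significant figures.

0.00160 kg/m³

For an instantaneous plane source, C(x,t) = M/(n_e·A·√(4πDt)) · exp(−(x−vt)²/(4Dt)), with n_e·A the pore (flow) area.
Plume center vt = 0.41 × 920 = 377.2 m, so the well at 440 m is 62.8 m downgradient of the peak.
√(4πDt) = 102.0 m, giving peak height M/(n_e·A·√(4πDt)) = 0.81/(0.35 × 4.3 × 102.0) = 0.005277 kg/m³.
(x−vt)²/(4Dt) = (62.8)²/(4 × 0.90 × 920) = 1.191; exp(−1.191) = 0.3039.
C = 0.005277 × 0.3039 = 0.00160 kg/m³.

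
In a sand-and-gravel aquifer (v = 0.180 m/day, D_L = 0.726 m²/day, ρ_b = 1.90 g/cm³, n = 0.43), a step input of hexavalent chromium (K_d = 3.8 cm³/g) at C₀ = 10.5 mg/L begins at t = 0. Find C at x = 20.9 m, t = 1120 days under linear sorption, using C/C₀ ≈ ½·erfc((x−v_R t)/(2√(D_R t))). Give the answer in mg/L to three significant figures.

1.66 mg/L

Retardation factor R = 1 + ρ_b·K_d/n = 1 + 1.90 × 3.8/0.43 = 17.79.
Sorption retards both mechanisms: v_R = v/R = 0.01012 m/day, D_R = D/R = 0.04081 m²/day.
v_R·t = 0.01012 × 1120 = 11.3344 m; 2√(D_R t) = 13.52 m; argument = (20.9 − 11.3344)/13.52 = 0.7075.
C = C₀ × ½·erfc(0.7075) = 10.5 × 0.1585 = 1.66 mg/L.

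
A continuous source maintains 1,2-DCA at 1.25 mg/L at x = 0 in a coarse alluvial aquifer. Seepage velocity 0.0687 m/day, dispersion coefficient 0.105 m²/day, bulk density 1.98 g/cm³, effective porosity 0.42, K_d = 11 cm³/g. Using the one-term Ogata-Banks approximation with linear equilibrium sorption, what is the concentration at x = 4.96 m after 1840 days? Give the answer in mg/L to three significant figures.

0.214 mg/L

Retardation factor R = 1 + ρ_b·K_d/n = 1 + 1.98 × 11/0.42 = 52.86.
Sorption retards both mechanisms: v_R = v/R = 0.001300 m/day, D_R = D/R = 0.001986 m²/day.
v_R·t = 0.001300 × 1840 = 2.392 m; 2√(D_R t) = 3.823 m; argument = (4.96 − 2.392)/3.823 = 0.6717.
C = C₀ × ½·erfc(0.6717) = 1.25 × 0.1711 = 0.214 mg/L.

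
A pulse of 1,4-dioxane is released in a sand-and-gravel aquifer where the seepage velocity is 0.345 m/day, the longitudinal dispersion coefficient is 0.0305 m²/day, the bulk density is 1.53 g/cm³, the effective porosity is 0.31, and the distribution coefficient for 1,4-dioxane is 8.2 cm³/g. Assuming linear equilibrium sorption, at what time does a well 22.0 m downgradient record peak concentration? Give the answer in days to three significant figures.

Retardation factor R = 1 + ρ_b·K_d/n = 1 + 1.53 × 8.2/0.31 = 41.47.
Sorption retards both mechanisms: v_R = v/R = 0.008319 m/day, D_R = D/R = 0.0007355 m²/day.
Peak time from v_R²t² + 2D_R t − x² = 0: t = (√(D_R² + v_R²x²) − D_R)/v_R².
√(D_R² + v_R²x²) = √(0.0007355² + 0.008319² × 22.0²) = 0.1830; v_R² = 6.921e-05.
t = (0.1830 − 0.0007355)/6.921e-05 = 2630 days.

2630 days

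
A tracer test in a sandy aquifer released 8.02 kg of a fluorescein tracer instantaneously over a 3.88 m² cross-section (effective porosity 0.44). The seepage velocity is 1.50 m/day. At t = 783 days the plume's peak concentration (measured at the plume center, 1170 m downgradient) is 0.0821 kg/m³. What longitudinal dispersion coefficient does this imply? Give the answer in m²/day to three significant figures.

0.333 m²/day

At the plume center C_max = M/(n_e·A·√(4πDt)), so D = M²/(4πt·(n_e·A·C_max)²).
n_e·A·C_max = 0.44 × 3.88 × 0.0821 = 0.1402 kg/m.
D = 8.02²/(4π × 783 × 0.1402²) = 0.333 m²/day.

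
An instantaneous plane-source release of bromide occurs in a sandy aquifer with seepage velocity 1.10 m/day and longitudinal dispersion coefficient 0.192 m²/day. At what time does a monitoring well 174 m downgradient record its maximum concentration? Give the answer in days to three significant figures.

For the 1D instantaneous-source solution, setting ∂C/∂t = 0 at fixed x gives v²t² + 2Dt − x² = 0, so t = (√(D² + v²x²) − D)/v².
√(D² + v²x²) = √(0.192² + 1.10² × 174²) = 191.4; v² = 1.21.
t = (191.4 − 0.192)/1.21 = 158 days (vs. the pure-advection estimate x/v = 158 d).

158 days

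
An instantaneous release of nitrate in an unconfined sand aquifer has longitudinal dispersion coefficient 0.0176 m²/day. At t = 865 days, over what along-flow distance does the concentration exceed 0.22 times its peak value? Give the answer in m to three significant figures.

The plume is Gaussian with σ = √(2Dt) = √(2 × 0.0176 × 865) = 5.518 m.
C/C_peak = exp(−Δx²/(2σ²)) = 0.22 ⇒ Δx = σ·√(−2 ln 0.22) = 5.518 × 1.740 = 9.601 m.
Width = 2Δx = 19.2 m.

19.2 m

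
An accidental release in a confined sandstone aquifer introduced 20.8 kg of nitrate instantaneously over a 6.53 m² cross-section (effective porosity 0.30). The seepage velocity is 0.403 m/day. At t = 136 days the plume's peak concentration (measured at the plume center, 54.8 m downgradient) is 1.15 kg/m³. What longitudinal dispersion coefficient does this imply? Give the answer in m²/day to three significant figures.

At the plume center C_max = M/(n_e·A·√(4πDt)), so D = M²/(4πt·(n_e·A·C_max)²).
n_e·A·C_max = 0.30 × 6.53 × 1.15 = 2.253 kg/m.
D = 20.8²/(4π × 136 × 2.253²) = 0.0499 m²/day.

0.0499 m²/day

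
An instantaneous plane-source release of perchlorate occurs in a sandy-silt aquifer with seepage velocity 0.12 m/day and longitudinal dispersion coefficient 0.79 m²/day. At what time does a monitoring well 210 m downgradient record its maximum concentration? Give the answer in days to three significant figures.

For the 1D instantaneous-source solution, setting ∂C/∂t = 0 at fixed x gives v²t² + 2Dt − x² = 0, so t = (√(D² + v²x²) − D)/v².
√(D² + v²x²) = √(0.79² + 0.12² × 210²) = 25.21; v² = 0.0144.
t = (25.21 − 0.79)/0.0144 = 1700 days (vs. the pure-advection estimate x/v = 1750 d).

1700 days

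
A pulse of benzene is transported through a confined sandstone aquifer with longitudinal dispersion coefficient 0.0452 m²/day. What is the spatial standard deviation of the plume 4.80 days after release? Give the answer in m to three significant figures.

Dispersive spreading gives a Gaussian with σ² = 2Dt; advection only shifts the center.
σ = √(2 × 0.0452 × 4.80) = 0.659 m.

0.659 m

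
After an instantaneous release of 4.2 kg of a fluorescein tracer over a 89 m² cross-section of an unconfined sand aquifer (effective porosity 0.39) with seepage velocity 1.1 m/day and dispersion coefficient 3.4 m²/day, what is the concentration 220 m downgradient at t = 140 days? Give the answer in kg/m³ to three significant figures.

For an instantaneous plane source, C(x,t) = M/(n_e·A·√(4πDt)) · exp(−(x−vt)²/(4Dt)), with n_e·A the pore (flow) area.
Plume center vt = 1.1 × 140 = 154 m, so the well at 220 m is 66 m downgradient of the peak.
√(4πDt) = 77.34 m, giving peak height M/(n_e·A·√(4πDt)) = 4.2/(0.39 × 89 × 77.34) = 0.001565 kg/m³.
(x−vt)²/(4Dt) = (66)²/(4 × 3.4 × 140) = 2.288; exp(−2.288) = 0.1015.
C = 0.001565 × 0.1015 = 0.000159 kg/m³.

0.000159 kg/m³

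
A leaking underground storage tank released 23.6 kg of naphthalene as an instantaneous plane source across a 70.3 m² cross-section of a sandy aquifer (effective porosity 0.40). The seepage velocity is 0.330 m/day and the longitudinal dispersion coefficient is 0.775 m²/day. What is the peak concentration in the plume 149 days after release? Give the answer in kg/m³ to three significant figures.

The peak of an instantaneous 1D plume sits at x = vt; there the Gaussian factor is 1 and C_max = M/(n_e·A·√(4πDt)), where n_e·A is the pore area the mass is dissolved in.
√(4πDt) = √(4π × 0.775 × 149) = 38.09 m, so C_max = 23.6/(0.40 × 70.3 × 38.09) = 0.0220 kg/m³.

0.0220 kg/m³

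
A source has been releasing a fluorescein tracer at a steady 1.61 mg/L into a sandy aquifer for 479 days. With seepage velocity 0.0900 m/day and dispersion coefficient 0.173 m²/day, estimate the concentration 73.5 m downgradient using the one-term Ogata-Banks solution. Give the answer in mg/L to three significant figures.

For a continuous step input, C/C₀ ≈ ½·erfc((x−vt)/(2√(Dt))).
vt = 0.0900 × 479 = 43.11 m and 2√(Dt) = 2√(0.173 × 479) = 18.21 m.
Argument (x−vt)/(2√(Dt)) = (73.5 − 43.11)/18.21 = 1.669; ½·erfc(1.669) = 0.009130.
C = 1.61 × 0.009130 = 0.0147 mg/L.

0.0147 mg/L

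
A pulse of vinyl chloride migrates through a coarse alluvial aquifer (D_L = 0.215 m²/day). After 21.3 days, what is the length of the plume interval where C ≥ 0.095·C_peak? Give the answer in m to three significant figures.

13.1 m

The plume is Gaussian with σ = √(2Dt) = √(2 × 0.215 × 21.3) = 3.026 m.
C/C_peak = exp(−Δx²/(2σ²)) = 0.095 ⇒ Δx = σ·√(−2 ln 0.095) = 3.026 × 2.170 = 6.566 m.
Width = 2Δx = 13.1 m.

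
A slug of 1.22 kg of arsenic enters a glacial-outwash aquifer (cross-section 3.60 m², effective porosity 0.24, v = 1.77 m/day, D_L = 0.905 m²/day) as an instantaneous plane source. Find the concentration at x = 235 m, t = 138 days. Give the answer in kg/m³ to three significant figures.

0.0300 kg/m³

For an instantaneous plane source, C(x,t) = M/(n_e·A·√(4πDt)) · exp(−(x−vt)²/(4Dt)), with n_e·A the pore (flow) area.
Plume center vt = 1.77 × 138 = 244.26 m, so the well at 235 m is 9.26 m upgradient of the peak.
√(4πDt) = 39.62 m, giving peak height M/(n_e·A·√(4πDt)) = 1.22/(0.24 × 3.60 × 39.62) = 0.03564 kg/m³.
(x−vt)²/(4Dt) = (-9.26)²/(4 × 0.905 × 138) = 0.1716; exp(−0.1716) = 0.8423.
C = 0.03564 × 0.8423 = 0.0300 kg/m³.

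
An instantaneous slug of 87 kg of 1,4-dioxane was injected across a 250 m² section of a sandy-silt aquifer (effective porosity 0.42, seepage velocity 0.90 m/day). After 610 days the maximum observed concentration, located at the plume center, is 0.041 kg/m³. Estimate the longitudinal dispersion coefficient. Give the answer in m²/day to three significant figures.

At the plume center C_max = M/(n_e·A·√(4πDt)), so D = M²/(4πt·(n_e·A·C_max)²).
n_e·A·C_max = 0.42 × 250 × 0.041 = 4.305 kg/m.
D = 87²/(4π × 610 × 4.305²) = 0.0533 m²/day.

0.0533 m²/day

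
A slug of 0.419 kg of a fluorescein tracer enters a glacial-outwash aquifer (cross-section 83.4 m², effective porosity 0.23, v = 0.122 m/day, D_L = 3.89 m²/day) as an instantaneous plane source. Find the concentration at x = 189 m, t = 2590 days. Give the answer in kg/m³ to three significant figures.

4.11e-05 kg/m³

For an instantaneous plane source, C(x,t) = M/(n_e·A·√(4πDt)) · exp(−(x−vt)²/(4Dt)), with n_e·A the pore (flow) area.
Plume center vt = 0.122 × 2590 = 315.98 m, so the well at 189 m is 126.98 m upgradient of the peak.
√(4πDt) = 355.8 m, giving peak height M/(n_e·A·√(4πDt)) = 0.419/(0.23 × 83.4 × 355.8) = 6.139e-05 kg/m³.
(x−vt)²/(4Dt) = (-126.98)²/(4 × 3.89 × 2590) = 0.4001; exp(−0.4001) = 0.6703.
C = 6.139e-05 × 0.6703 = 4.11e-05 kg/m³.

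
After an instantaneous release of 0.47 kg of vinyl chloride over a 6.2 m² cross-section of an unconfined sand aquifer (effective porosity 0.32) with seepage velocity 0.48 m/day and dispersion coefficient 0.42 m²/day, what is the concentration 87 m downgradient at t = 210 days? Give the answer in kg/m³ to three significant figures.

For an instantaneous plane source, C(x,t) = M/(n_e·A·√(4πDt)) · exp(−(x−vt)²/(4Dt)), with n_e·A the pore (flow) area.
Plume center vt = 0.48 × 210 = 100.8 m, so the well at 87 m is 13.8 m upgradient of the peak.
√(4πDt) = 33.29 m, giving peak height M/(n_e·A·√(4πDt)) = 0.47/(0.32 × 6.2 × 33.29) = 0.007116 kg/m³.
(x−vt)²/(4Dt) = (-13.8)²/(4 × 0.42 × 210) = 0.5398; exp(−0.5398) = 0.5829.
C = 0.007116 × 0.5829 = 0.00415 kg/m³.

0.00415 kg/m³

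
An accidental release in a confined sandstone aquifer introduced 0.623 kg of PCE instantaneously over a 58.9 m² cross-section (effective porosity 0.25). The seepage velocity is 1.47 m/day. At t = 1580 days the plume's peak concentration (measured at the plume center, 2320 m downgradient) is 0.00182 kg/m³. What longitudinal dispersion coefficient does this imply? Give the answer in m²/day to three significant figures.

0.0272 m²/day

At the plume center C_max = M/(n_e·A·√(4πDt)), so D = M²/(4πt·(n_e·A·C_max)²).
n_e·A·C_max = 0.25 × 58.9 × 0.00182 = 0.02680 kg/m.
D = 0.623²/(4π × 1580 × 0.02680²) = 0.0272 m²/day.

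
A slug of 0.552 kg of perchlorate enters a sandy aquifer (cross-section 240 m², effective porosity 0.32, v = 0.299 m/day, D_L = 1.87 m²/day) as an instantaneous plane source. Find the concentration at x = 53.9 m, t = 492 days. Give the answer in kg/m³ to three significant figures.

6.31e-06 kg/m³

For an instantaneous plane source, C(x,t) = M/(n_e·A·√(4πDt)) · exp(−(x−vt)²/(4Dt)), with n_e·A the pore (flow) area.
Plume center vt = 0.299 × 492 = 147.108 m, so the well at 53.9 m is 93.208 m upgradient of the peak.
√(4πDt) = 107.5 m, giving peak height M/(n_e·A·√(4πDt)) = 0.552/(0.32 × 240 × 107.5) = 6.686e-05 kg/m³.
(x−vt)²/(4Dt) = (-93.208)²/(4 × 1.87 × 492) = 2.361; exp(−2.361) = 0.09433.
C = 6.686e-05 × 0.09433 = 6.31e-06 kg/m³.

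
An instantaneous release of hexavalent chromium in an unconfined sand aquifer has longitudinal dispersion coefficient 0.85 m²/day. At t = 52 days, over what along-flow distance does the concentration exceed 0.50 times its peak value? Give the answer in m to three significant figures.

22.1 m

The plume is Gaussian with σ = √(2Dt) = √(2 × 0.85 × 52) = 9.402 m.
C/C_peak = exp(−Δx²/(2σ²)) = 0.50 ⇒ Δx = σ·√(−2 ln 0.50) = 9.402 × 1.177 = 11.07 m.
Width = 2Δx = 22.1 m.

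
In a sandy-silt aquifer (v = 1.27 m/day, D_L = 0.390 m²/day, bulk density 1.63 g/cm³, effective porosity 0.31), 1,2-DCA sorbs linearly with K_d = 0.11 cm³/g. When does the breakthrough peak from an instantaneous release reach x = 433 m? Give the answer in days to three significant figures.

538 days

Retardation factor R = 1 + ρ_b·K_d/n = 1 + 1.63 × 0.11/0.31 = 1.578.
Sorption retards both mechanisms: v_R = v/R = 0.8048 m/day, D_R = D/R = 0.2471 m²/day.
Peak time from v_R²t² + 2D_R t − x² = 0: t = (√(D_R² + v_R²x²) − D_R)/v_R².
√(D_R² + v_R²x²) = √(0.2471² + 0.8048² × 433²) = 348.5; v_R² = 0.6477.
t = (348.5 − 0.2471)/0.6477 = 538 days.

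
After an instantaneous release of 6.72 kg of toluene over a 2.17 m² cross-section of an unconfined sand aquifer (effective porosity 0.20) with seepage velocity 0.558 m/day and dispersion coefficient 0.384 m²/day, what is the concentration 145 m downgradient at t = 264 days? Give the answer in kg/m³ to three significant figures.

For an instantaneous plane source, C(x,t) = M/(n_e·A·√(4πDt)) · exp(−(x−vt)²/(4Dt)), with n_e·A the pore (flow) area.
Plume center vt = 0.558 × 264 = 147.312 m, so the well at 145 m is 2.312 m upgradient of the peak.
√(4πDt) = 35.69 m, giving peak height M/(n_e·A·√(4πDt)) = 6.72/(0.20 × 2.17 × 35.69) = 0.4338 kg/m³.
(x−vt)²/(4Dt) = (-2.312)²/(4 × 0.384 × 264) = 0.01318; exp(−0.01318) = 0.9869.
C = 0.4338 × 0.9869 = 0.428 kg/m³.

0.428 kg/m³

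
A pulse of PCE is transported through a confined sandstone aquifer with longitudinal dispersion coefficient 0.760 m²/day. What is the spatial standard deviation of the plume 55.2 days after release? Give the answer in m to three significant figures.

9.16 m

Dispersive spreading gives a Gaussian with σ² = 2Dt; advection only shifts the center.
σ = √(2 × 0.760 × 55.2) = 9.16 m.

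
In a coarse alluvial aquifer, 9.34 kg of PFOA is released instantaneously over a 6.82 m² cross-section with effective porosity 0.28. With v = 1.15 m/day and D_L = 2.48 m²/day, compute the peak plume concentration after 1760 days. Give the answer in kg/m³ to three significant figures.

The peak of an instantaneous 1D plume sits at x = vt; there the Gaussian factor is 1 and C_max = M/(n_e·A·√(4πDt)), where n_e·A is the pore area the mass is dissolved in.
√(4πDt) = √(4π × 2.48 × 1760) = 234.2 m, so C_max = 9.34/(0.28 × 6.82 × 234.2) = 0.0209 kg/m³.

0.0209 kg/m³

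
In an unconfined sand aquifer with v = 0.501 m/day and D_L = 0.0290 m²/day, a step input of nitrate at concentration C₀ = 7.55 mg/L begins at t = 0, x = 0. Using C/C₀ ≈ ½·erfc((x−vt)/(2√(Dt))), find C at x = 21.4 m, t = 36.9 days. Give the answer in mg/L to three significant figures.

For a continuous step input, C/C₀ ≈ ½·erfc((x−vt)/(2√(Dt))).
vt = 0.501 × 36.9 = 18.4869 m and 2√(Dt) = 2√(0.0290 × 36.9) = 2.069 m.
Argument (x−vt)/(2√(Dt)) = (21.4 − 18.4869)/2.069 = 1.408; ½·erfc(1.408) = 0.02323.
C = 7.55 × 0.02323 = 0.175 mg/L.

0.175 mg/L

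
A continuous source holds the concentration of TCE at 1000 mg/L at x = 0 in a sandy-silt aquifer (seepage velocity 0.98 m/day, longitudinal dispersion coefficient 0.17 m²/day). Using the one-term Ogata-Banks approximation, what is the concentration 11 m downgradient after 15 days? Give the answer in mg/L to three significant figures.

For a continuous step input, C/C₀ ≈ ½·erfc((x−vt)/(2√(Dt))).
vt = 0.98 × 15 = 14.7 m and 2√(Dt) = 2√(0.17 × 15) = 3.194 m.
Argument (x−vt)/(2√(Dt)) = (11 − 14.7)/3.194 = -1.158; ½·erfc(-1.158) = 0.9493.
C = 1000 × 0.9493 = 949 mg/L.

949 mg/L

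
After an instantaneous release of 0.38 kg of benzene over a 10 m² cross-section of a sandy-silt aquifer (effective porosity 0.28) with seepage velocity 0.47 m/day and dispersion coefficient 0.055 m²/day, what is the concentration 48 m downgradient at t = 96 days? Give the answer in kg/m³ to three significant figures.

For an instantaneous plane source, C(x,t) = M/(n_e·A·√(4πDt)) · exp(−(x−vt)²/(4Dt)), with n_e·A the pore (flow) area.
Plume center vt = 0.47 × 96 = 45.12 m, so the well at 48 m is 2.88 m downgradient of the peak.
√(4πDt) = 8.146 m, giving peak height M/(n_e·A·√(4πDt)) = 0.38/(0.28 × 10 × 8.146) = 0.01666 kg/m³.
(x−vt)²/(4Dt) = (2.88)²/(4 × 0.055 × 96) = 0.3927; exp(−0.3927) = 0.6752.
C = 0.01666 × 0.6752 = 0.0112 kg/m³.

0.0112 kg/m³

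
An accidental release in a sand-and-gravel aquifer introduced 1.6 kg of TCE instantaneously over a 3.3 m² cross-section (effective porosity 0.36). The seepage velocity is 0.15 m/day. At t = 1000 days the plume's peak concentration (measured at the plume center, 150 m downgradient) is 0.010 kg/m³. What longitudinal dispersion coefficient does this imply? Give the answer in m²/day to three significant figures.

At the plume center C_max = M/(n_e·A·√(4πDt)), so D = M²/(4πt·(n_e·A·C_max)²).
n_e·A·C_max = 0.36 × 3.3 × 0.010 = 0.01188 kg/m.
D = 1.6²/(4π × 1000 × 0.01188²) = 1.44 m²/day.

1.44 m²/day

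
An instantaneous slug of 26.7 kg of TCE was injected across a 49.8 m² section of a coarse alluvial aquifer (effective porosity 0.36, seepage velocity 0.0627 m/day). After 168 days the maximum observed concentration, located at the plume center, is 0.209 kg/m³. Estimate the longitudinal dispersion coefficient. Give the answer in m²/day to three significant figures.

At the plume center C_max = M/(n_e·A·√(4πDt)), so D = M²/(4πt·(n_e·A·C_max)²).
n_e·A·C_max = 0.36 × 49.8 × 0.209 = 3.747 kg/m.
D = 26.7²/(4π × 168 × 3.747²) = 0.0241 m²/day.

0.0241 m²/day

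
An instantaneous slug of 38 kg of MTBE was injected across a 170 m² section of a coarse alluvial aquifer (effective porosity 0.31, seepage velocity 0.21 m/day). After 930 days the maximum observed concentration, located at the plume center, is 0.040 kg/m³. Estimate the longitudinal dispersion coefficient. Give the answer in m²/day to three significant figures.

0.0278 m²/day

At the plume center C_max = M/(n_e·A·√(4πDt)), so D = M²/(4πt·(n_e·A·C_max)²).
n_e·A·C_max = 0.31 × 170 × 0.040 = 2.108 kg/m.
D = 38²/(4π × 930 × 2.108²) = 0.0278 m²/day.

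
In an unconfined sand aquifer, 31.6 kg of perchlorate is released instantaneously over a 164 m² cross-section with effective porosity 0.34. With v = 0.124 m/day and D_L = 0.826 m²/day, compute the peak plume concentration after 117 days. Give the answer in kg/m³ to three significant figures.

The peak of an instantaneous 1D plume sits at x = vt; there the Gaussian factor is 1 and C_max = M/(n_e·A·√(4πDt)), where n_e·A is the pore area the mass is dissolved in.
√(4πDt) = √(4π × 0.826 × 117) = 34.85 m, so C_max = 31.6/(0.34 × 164 × 34.85) = 0.0163 kg/m³.

0.0163 kg/m³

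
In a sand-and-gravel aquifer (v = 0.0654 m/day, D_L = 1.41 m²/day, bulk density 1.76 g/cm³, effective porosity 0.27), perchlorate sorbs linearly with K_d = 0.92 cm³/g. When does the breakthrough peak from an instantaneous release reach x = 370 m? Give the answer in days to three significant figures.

37300 days

Retardation factor R = 1 + ρ_b·K_d/n = 1 + 1.76 × 0.92/0.27 = 6.997.
Sorption retards both mechanisms: v_R = v/R = 0.009347 m/day, D_R = D/R = 0.2015 m²/day.
Peak time from v_R²t² + 2D_R t − x² = 0: t = (√(D_R² + v_R²x²) − D_R)/v_R².
√(D_R² + v_R²x²) = √(0.2015² + 0.009347² × 370²) = 3.464; v_R² = 8.737e-05.
t = (3.464 − 0.2015)/8.737e-05 = 37300 days.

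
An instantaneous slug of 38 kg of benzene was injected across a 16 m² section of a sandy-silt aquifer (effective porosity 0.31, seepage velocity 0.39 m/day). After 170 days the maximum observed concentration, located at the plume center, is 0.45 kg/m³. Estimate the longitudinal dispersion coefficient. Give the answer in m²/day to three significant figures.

At the plume center C_max = M/(n_e·A·√(4πDt)), so D = M²/(4πt·(n_e·A·C_max)²).
n_e·A·C_max = 0.31 × 16 × 0.45 = 2.232 kg/m.
D = 38²/(4π × 170 × 2.232²) = 0.136 m²/day.

0.136 m²/day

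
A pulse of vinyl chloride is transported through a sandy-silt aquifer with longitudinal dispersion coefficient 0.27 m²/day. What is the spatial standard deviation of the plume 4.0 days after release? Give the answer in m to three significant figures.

1.47 m

Dispersive spreading gives a Gaussian with σ² = 2Dt; advection only shifts the center.
σ = √(2 × 0.27 × 4.0) = 1.47 m.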